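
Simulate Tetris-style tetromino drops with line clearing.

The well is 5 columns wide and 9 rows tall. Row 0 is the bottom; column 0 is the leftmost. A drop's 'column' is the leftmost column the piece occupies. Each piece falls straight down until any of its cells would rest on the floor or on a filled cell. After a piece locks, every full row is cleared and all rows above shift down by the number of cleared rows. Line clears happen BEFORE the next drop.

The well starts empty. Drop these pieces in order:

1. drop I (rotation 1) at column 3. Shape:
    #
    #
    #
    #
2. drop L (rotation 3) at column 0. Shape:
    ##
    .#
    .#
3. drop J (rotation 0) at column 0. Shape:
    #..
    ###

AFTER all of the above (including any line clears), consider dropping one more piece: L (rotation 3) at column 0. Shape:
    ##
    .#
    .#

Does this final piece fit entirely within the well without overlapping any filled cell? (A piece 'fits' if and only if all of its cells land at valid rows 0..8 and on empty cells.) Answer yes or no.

Answer: yes

Derivation:
Drop 1: I rot1 at col 3 lands with bottom-row=0; cleared 0 line(s) (total 0); column heights now [0 0 0 4 0], max=4
Drop 2: L rot3 at col 0 lands with bottom-row=0; cleared 0 line(s) (total 0); column heights now [3 3 0 4 0], max=4
Drop 3: J rot0 at col 0 lands with bottom-row=3; cleared 0 line(s) (total 0); column heights now [5 4 4 4 0], max=5
Test piece L rot3 at col 0 (width 2): heights before test = [5 4 4 4 0]; fits = True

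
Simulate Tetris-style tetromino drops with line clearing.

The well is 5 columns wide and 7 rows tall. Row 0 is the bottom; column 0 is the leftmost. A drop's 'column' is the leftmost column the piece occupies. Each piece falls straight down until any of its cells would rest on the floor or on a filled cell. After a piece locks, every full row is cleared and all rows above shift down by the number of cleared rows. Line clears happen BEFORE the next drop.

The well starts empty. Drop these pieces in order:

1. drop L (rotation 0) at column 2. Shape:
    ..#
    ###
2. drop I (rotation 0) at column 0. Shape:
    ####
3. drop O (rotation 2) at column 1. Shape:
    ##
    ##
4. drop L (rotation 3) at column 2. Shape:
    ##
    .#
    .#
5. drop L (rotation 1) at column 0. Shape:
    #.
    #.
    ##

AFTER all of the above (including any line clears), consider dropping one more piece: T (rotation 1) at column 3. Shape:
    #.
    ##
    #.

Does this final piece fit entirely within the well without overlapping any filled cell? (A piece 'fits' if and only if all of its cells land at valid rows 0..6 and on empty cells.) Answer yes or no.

Answer: yes

Derivation:
Drop 1: L rot0 at col 2 lands with bottom-row=0; cleared 0 line(s) (total 0); column heights now [0 0 1 1 2], max=2
Drop 2: I rot0 at col 0 lands with bottom-row=1; cleared 1 line(s) (total 1); column heights now [0 0 1 1 1], max=1
Drop 3: O rot2 at col 1 lands with bottom-row=1; cleared 0 line(s) (total 1); column heights now [0 3 3 1 1], max=3
Drop 4: L rot3 at col 2 lands with bottom-row=1; cleared 0 line(s) (total 1); column heights now [0 3 4 4 1], max=4
Drop 5: L rot1 at col 0 lands with bottom-row=3; cleared 0 line(s) (total 1); column heights now [6 4 4 4 1], max=6
Test piece T rot1 at col 3 (width 2): heights before test = [6 4 4 4 1]; fits = True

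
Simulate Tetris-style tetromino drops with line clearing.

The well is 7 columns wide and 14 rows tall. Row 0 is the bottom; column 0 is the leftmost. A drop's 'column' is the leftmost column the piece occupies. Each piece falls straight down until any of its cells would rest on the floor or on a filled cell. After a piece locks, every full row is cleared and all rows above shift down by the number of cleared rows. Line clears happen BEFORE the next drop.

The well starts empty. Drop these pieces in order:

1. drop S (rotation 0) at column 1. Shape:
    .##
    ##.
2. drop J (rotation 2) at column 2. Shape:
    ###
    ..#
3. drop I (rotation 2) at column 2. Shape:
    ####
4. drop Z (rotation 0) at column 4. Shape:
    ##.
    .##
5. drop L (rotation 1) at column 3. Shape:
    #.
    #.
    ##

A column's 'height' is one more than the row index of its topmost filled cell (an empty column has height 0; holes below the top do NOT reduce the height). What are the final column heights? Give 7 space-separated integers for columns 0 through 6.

Answer: 0 1 4 9 7 6 5

Derivation:
Drop 1: S rot0 at col 1 lands with bottom-row=0; cleared 0 line(s) (total 0); column heights now [0 1 2 2 0 0 0], max=2
Drop 2: J rot2 at col 2 lands with bottom-row=1; cleared 0 line(s) (total 0); column heights now [0 1 3 3 3 0 0], max=3
Drop 3: I rot2 at col 2 lands with bottom-row=3; cleared 0 line(s) (total 0); column heights now [0 1 4 4 4 4 0], max=4
Drop 4: Z rot0 at col 4 lands with bottom-row=4; cleared 0 line(s) (total 0); column heights now [0 1 4 4 6 6 5], max=6
Drop 5: L rot1 at col 3 lands with bottom-row=6; cleared 0 line(s) (total 0); column heights now [0 1 4 9 7 6 5], max=9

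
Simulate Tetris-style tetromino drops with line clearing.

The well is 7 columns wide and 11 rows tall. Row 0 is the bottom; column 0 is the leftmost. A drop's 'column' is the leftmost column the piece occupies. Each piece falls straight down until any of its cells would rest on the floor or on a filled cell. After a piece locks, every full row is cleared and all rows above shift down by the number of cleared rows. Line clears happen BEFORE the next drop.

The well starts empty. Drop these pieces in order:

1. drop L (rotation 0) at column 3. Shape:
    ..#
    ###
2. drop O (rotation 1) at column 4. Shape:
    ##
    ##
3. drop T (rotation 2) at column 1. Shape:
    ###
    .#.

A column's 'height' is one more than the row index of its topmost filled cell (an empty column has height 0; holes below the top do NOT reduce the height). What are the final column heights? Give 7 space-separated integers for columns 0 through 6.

Answer: 0 2 2 2 4 4 0

Derivation:
Drop 1: L rot0 at col 3 lands with bottom-row=0; cleared 0 line(s) (total 0); column heights now [0 0 0 1 1 2 0], max=2
Drop 2: O rot1 at col 4 lands with bottom-row=2; cleared 0 line(s) (total 0); column heights now [0 0 0 1 4 4 0], max=4
Drop 3: T rot2 at col 1 lands with bottom-row=0; cleared 0 line(s) (total 0); column heights now [0 2 2 2 4 4 0], max=4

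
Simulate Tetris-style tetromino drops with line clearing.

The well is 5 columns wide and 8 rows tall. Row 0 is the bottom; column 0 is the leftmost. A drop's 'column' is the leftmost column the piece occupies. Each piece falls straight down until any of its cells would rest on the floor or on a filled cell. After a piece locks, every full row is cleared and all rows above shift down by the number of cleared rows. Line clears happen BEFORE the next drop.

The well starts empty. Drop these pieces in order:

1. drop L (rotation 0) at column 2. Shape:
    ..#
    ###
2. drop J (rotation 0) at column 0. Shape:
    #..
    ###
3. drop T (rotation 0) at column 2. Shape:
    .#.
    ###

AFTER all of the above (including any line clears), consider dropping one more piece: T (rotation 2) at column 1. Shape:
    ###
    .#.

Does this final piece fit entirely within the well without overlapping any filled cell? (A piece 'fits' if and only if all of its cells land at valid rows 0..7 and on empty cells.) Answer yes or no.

Answer: yes

Derivation:
Drop 1: L rot0 at col 2 lands with bottom-row=0; cleared 0 line(s) (total 0); column heights now [0 0 1 1 2], max=2
Drop 2: J rot0 at col 0 lands with bottom-row=1; cleared 0 line(s) (total 0); column heights now [3 2 2 1 2], max=3
Drop 3: T rot0 at col 2 lands with bottom-row=2; cleared 0 line(s) (total 0); column heights now [3 2 3 4 3], max=4
Test piece T rot2 at col 1 (width 3): heights before test = [3 2 3 4 3]; fits = True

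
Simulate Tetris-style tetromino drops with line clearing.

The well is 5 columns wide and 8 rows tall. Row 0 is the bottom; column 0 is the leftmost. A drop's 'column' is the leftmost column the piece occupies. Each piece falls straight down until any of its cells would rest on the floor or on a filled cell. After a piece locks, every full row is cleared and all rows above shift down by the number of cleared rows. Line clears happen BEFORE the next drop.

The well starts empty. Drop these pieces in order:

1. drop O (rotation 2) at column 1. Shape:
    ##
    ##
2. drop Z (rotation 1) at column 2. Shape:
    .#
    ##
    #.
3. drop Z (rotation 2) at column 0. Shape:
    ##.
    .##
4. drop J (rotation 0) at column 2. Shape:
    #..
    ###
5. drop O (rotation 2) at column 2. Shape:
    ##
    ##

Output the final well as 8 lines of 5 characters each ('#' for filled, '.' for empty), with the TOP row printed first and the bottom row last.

Answer: ..##.
..##.
..#..
.###.
..##.
..#..
.##..
.##..

Derivation:
Drop 1: O rot2 at col 1 lands with bottom-row=0; cleared 0 line(s) (total 0); column heights now [0 2 2 0 0], max=2
Drop 2: Z rot1 at col 2 lands with bottom-row=2; cleared 0 line(s) (total 0); column heights now [0 2 4 5 0], max=5
Drop 3: Z rot2 at col 0 lands with bottom-row=4; cleared 0 line(s) (total 0); column heights now [6 6 5 5 0], max=6
Drop 4: J rot0 at col 2 lands with bottom-row=5; cleared 1 line(s) (total 1); column heights now [0 5 6 5 0], max=6
Drop 5: O rot2 at col 2 lands with bottom-row=6; cleared 0 line(s) (total 1); column heights now [0 5 8 8 0], max=8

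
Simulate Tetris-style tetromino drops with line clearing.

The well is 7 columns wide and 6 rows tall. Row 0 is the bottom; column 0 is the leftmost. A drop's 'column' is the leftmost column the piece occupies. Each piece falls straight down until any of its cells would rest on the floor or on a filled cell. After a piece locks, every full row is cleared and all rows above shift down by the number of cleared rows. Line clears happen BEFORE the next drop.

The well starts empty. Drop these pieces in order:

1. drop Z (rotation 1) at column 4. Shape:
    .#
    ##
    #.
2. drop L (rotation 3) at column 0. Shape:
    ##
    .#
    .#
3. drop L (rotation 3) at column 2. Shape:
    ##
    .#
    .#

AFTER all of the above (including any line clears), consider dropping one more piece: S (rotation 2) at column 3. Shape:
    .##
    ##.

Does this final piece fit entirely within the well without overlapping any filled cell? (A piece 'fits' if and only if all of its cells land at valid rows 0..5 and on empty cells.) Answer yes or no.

Answer: yes

Derivation:
Drop 1: Z rot1 at col 4 lands with bottom-row=0; cleared 0 line(s) (total 0); column heights now [0 0 0 0 2 3 0], max=3
Drop 2: L rot3 at col 0 lands with bottom-row=0; cleared 0 line(s) (total 0); column heights now [3 3 0 0 2 3 0], max=3
Drop 3: L rot3 at col 2 lands with bottom-row=0; cleared 0 line(s) (total 0); column heights now [3 3 3 3 2 3 0], max=3
Test piece S rot2 at col 3 (width 3): heights before test = [3 3 3 3 2 3 0]; fits = True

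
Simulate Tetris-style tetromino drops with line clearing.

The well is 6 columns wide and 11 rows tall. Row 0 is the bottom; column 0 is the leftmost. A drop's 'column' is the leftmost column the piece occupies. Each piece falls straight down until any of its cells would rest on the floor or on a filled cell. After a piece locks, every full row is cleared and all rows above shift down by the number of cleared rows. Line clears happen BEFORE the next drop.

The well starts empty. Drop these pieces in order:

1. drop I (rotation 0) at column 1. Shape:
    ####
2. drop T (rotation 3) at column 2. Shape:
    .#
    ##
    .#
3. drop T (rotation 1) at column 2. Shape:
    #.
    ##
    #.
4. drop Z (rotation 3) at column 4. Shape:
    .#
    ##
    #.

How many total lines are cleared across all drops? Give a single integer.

Drop 1: I rot0 at col 1 lands with bottom-row=0; cleared 0 line(s) (total 0); column heights now [0 1 1 1 1 0], max=1
Drop 2: T rot3 at col 2 lands with bottom-row=1; cleared 0 line(s) (total 0); column heights now [0 1 3 4 1 0], max=4
Drop 3: T rot1 at col 2 lands with bottom-row=3; cleared 0 line(s) (total 0); column heights now [0 1 6 5 1 0], max=6
Drop 4: Z rot3 at col 4 lands with bottom-row=1; cleared 0 line(s) (total 0); column heights now [0 1 6 5 3 4], max=6

Answer: 0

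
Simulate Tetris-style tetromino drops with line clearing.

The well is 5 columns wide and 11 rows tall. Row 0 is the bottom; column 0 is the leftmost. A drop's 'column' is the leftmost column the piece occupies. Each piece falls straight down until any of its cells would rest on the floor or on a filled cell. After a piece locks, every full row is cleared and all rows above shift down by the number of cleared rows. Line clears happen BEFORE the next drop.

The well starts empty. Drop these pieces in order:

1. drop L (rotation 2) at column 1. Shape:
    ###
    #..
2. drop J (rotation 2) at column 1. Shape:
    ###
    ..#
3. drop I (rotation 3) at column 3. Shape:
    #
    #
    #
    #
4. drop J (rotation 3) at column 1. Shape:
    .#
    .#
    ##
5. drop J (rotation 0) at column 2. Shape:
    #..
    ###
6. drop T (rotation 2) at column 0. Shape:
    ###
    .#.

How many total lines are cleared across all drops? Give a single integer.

Answer: 0

Derivation:
Drop 1: L rot2 at col 1 lands with bottom-row=0; cleared 0 line(s) (total 0); column heights now [0 2 2 2 0], max=2
Drop 2: J rot2 at col 1 lands with bottom-row=2; cleared 0 line(s) (total 0); column heights now [0 4 4 4 0], max=4
Drop 3: I rot3 at col 3 lands with bottom-row=4; cleared 0 line(s) (total 0); column heights now [0 4 4 8 0], max=8
Drop 4: J rot3 at col 1 lands with bottom-row=4; cleared 0 line(s) (total 0); column heights now [0 5 7 8 0], max=8
Drop 5: J rot0 at col 2 lands with bottom-row=8; cleared 0 line(s) (total 0); column heights now [0 5 10 9 9], max=10
Drop 6: T rot2 at col 0 lands with bottom-row=9; cleared 0 line(s) (total 0); column heights now [11 11 11 9 9], max=11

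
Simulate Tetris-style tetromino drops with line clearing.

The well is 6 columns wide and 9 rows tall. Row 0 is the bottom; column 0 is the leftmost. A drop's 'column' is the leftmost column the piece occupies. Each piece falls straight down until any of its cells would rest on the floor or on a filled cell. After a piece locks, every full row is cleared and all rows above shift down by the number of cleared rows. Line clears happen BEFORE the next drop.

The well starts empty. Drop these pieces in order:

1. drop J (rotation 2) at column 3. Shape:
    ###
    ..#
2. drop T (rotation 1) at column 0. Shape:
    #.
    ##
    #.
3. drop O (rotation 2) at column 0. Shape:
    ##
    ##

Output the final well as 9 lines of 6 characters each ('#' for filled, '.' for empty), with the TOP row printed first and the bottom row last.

Drop 1: J rot2 at col 3 lands with bottom-row=0; cleared 0 line(s) (total 0); column heights now [0 0 0 2 2 2], max=2
Drop 2: T rot1 at col 0 lands with bottom-row=0; cleared 0 line(s) (total 0); column heights now [3 2 0 2 2 2], max=3
Drop 3: O rot2 at col 0 lands with bottom-row=3; cleared 0 line(s) (total 0); column heights now [5 5 0 2 2 2], max=5

Answer: ......
......
......
......
##....
##....
#.....
##.###
#....#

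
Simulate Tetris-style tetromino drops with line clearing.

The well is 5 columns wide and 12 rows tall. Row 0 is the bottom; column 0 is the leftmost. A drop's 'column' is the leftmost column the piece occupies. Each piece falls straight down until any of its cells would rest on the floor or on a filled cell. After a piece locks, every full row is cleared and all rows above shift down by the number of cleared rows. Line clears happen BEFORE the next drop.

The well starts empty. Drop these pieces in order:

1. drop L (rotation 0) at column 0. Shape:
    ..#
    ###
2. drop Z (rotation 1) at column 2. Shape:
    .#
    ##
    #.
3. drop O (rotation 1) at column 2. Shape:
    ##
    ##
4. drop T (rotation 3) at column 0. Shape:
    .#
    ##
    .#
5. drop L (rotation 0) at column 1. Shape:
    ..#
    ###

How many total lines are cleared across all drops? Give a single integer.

Answer: 0

Derivation:
Drop 1: L rot0 at col 0 lands with bottom-row=0; cleared 0 line(s) (total 0); column heights now [1 1 2 0 0], max=2
Drop 2: Z rot1 at col 2 lands with bottom-row=2; cleared 0 line(s) (total 0); column heights now [1 1 4 5 0], max=5
Drop 3: O rot1 at col 2 lands with bottom-row=5; cleared 0 line(s) (total 0); column heights now [1 1 7 7 0], max=7
Drop 4: T rot3 at col 0 lands with bottom-row=1; cleared 0 line(s) (total 0); column heights now [3 4 7 7 0], max=7
Drop 5: L rot0 at col 1 lands with bottom-row=7; cleared 0 line(s) (total 0); column heights now [3 8 8 9 0], max=9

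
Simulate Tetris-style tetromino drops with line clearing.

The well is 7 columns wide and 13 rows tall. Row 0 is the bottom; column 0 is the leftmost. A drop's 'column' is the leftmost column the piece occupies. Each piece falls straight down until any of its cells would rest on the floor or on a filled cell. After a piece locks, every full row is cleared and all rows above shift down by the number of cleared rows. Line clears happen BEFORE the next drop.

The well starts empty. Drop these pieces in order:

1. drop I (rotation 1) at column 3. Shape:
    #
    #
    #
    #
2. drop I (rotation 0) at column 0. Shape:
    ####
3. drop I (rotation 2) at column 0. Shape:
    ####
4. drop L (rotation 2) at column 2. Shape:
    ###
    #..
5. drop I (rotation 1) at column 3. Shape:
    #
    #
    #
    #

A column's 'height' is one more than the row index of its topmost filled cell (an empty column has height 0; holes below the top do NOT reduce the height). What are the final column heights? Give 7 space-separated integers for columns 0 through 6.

Drop 1: I rot1 at col 3 lands with bottom-row=0; cleared 0 line(s) (total 0); column heights now [0 0 0 4 0 0 0], max=4
Drop 2: I rot0 at col 0 lands with bottom-row=4; cleared 0 line(s) (total 0); column heights now [5 5 5 5 0 0 0], max=5
Drop 3: I rot2 at col 0 lands with bottom-row=5; cleared 0 line(s) (total 0); column heights now [6 6 6 6 0 0 0], max=6
Drop 4: L rot2 at col 2 lands with bottom-row=6; cleared 0 line(s) (total 0); column heights now [6 6 8 8 8 0 0], max=8
Drop 5: I rot1 at col 3 lands with bottom-row=8; cleared 0 line(s) (total 0); column heights now [6 6 8 12 8 0 0], max=12

Answer: 6 6 8 12 8 0 0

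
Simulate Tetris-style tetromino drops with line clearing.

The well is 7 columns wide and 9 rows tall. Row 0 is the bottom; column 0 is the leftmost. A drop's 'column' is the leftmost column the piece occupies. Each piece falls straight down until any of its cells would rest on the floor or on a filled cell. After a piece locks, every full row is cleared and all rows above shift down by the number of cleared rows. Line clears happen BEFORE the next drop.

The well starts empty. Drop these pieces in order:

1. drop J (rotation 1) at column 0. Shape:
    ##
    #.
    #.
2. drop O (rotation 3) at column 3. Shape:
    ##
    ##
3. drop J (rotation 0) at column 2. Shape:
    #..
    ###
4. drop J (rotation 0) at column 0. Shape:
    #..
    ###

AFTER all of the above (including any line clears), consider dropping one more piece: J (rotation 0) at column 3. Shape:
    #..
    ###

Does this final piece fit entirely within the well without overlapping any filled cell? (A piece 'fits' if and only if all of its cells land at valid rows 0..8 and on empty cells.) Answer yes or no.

Answer: yes

Derivation:
Drop 1: J rot1 at col 0 lands with bottom-row=0; cleared 0 line(s) (total 0); column heights now [3 3 0 0 0 0 0], max=3
Drop 2: O rot3 at col 3 lands with bottom-row=0; cleared 0 line(s) (total 0); column heights now [3 3 0 2 2 0 0], max=3
Drop 3: J rot0 at col 2 lands with bottom-row=2; cleared 0 line(s) (total 0); column heights now [3 3 4 3 3 0 0], max=4
Drop 4: J rot0 at col 0 lands with bottom-row=4; cleared 0 line(s) (total 0); column heights now [6 5 5 3 3 0 0], max=6
Test piece J rot0 at col 3 (width 3): heights before test = [6 5 5 3 3 0 0]; fits = True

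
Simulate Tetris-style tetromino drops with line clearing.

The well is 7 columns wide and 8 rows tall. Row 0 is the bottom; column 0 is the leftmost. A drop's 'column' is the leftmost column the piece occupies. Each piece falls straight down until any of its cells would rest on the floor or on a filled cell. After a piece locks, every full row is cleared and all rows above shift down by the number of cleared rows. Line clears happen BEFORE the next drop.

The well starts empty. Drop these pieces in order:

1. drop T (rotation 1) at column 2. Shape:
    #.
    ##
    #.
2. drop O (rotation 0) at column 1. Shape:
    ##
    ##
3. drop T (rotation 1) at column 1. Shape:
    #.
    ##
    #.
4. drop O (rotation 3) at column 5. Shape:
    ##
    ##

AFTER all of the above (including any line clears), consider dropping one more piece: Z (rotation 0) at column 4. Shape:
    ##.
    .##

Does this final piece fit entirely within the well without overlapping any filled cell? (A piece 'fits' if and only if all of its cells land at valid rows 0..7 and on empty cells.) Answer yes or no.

Drop 1: T rot1 at col 2 lands with bottom-row=0; cleared 0 line(s) (total 0); column heights now [0 0 3 2 0 0 0], max=3
Drop 2: O rot0 at col 1 lands with bottom-row=3; cleared 0 line(s) (total 0); column heights now [0 5 5 2 0 0 0], max=5
Drop 3: T rot1 at col 1 lands with bottom-row=5; cleared 0 line(s) (total 0); column heights now [0 8 7 2 0 0 0], max=8
Drop 4: O rot3 at col 5 lands with bottom-row=0; cleared 0 line(s) (total 0); column heights now [0 8 7 2 0 2 2], max=8
Test piece Z rot0 at col 4 (width 3): heights before test = [0 8 7 2 0 2 2]; fits = True

Answer: yes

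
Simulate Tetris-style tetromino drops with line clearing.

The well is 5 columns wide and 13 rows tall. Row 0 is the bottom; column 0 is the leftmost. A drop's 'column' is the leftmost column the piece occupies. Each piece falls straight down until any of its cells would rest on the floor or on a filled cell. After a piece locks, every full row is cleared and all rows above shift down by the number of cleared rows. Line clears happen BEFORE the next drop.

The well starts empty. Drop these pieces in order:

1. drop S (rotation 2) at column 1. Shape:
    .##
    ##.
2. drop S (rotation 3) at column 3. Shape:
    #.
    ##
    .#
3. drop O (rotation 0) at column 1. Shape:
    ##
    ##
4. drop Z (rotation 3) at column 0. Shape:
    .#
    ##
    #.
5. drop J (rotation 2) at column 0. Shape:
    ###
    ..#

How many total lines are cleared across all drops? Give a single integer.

Drop 1: S rot2 at col 1 lands with bottom-row=0; cleared 0 line(s) (total 0); column heights now [0 1 2 2 0], max=2
Drop 2: S rot3 at col 3 lands with bottom-row=1; cleared 0 line(s) (total 0); column heights now [0 1 2 4 3], max=4
Drop 3: O rot0 at col 1 lands with bottom-row=2; cleared 0 line(s) (total 0); column heights now [0 4 4 4 3], max=4
Drop 4: Z rot3 at col 0 lands with bottom-row=3; cleared 0 line(s) (total 0); column heights now [5 6 4 4 3], max=6
Drop 5: J rot2 at col 0 lands with bottom-row=5; cleared 0 line(s) (total 0); column heights now [7 7 7 4 3], max=7

Answer: 0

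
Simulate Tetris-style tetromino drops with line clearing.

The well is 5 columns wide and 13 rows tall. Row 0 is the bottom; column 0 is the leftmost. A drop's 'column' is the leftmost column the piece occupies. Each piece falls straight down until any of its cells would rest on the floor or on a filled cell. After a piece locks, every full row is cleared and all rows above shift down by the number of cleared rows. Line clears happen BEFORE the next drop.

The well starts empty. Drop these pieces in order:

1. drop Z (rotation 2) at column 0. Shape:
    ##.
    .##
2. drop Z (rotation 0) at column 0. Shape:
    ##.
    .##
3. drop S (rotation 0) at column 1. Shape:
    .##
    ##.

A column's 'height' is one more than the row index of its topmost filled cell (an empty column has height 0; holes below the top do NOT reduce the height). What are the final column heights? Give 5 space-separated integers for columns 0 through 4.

Drop 1: Z rot2 at col 0 lands with bottom-row=0; cleared 0 line(s) (total 0); column heights now [2 2 1 0 0], max=2
Drop 2: Z rot0 at col 0 lands with bottom-row=2; cleared 0 line(s) (total 0); column heights now [4 4 3 0 0], max=4
Drop 3: S rot0 at col 1 lands with bottom-row=4; cleared 0 line(s) (total 0); column heights now [4 5 6 6 0], max=6

Answer: 4 5 6 6 0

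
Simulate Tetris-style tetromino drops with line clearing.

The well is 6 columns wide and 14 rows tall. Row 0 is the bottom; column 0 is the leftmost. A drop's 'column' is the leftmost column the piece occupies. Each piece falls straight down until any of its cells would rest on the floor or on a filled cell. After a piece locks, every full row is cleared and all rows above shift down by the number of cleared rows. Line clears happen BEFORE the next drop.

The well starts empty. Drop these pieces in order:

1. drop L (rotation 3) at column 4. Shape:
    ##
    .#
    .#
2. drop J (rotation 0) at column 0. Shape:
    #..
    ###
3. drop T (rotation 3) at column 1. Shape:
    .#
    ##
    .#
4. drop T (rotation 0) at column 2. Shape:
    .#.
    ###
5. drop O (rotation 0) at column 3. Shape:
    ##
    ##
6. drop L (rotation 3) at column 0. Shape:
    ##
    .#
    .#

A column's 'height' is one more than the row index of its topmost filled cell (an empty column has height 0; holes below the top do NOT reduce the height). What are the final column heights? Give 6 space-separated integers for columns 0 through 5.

Answer: 6 6 5 8 8 3

Derivation:
Drop 1: L rot3 at col 4 lands with bottom-row=0; cleared 0 line(s) (total 0); column heights now [0 0 0 0 3 3], max=3
Drop 2: J rot0 at col 0 lands with bottom-row=0; cleared 0 line(s) (total 0); column heights now [2 1 1 0 3 3], max=3
Drop 3: T rot3 at col 1 lands with bottom-row=1; cleared 0 line(s) (total 0); column heights now [2 3 4 0 3 3], max=4
Drop 4: T rot0 at col 2 lands with bottom-row=4; cleared 0 line(s) (total 0); column heights now [2 3 5 6 5 3], max=6
Drop 5: O rot0 at col 3 lands with bottom-row=6; cleared 0 line(s) (total 0); column heights now [2 3 5 8 8 3], max=8
Drop 6: L rot3 at col 0 lands with bottom-row=3; cleared 0 line(s) (total 0); column heights now [6 6 5 8 8 3], max=8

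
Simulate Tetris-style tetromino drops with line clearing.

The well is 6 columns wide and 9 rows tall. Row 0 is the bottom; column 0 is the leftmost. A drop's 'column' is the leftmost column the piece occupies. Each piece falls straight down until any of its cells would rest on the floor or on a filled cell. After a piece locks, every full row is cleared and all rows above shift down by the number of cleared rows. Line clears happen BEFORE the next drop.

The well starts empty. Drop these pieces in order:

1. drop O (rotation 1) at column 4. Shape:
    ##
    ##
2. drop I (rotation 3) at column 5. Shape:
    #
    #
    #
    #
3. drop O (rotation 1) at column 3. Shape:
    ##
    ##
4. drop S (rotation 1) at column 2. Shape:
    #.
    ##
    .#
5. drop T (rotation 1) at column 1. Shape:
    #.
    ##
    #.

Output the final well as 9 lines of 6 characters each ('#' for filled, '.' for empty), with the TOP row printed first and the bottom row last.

Drop 1: O rot1 at col 4 lands with bottom-row=0; cleared 0 line(s) (total 0); column heights now [0 0 0 0 2 2], max=2
Drop 2: I rot3 at col 5 lands with bottom-row=2; cleared 0 line(s) (total 0); column heights now [0 0 0 0 2 6], max=6
Drop 3: O rot1 at col 3 lands with bottom-row=2; cleared 0 line(s) (total 0); column heights now [0 0 0 4 4 6], max=6
Drop 4: S rot1 at col 2 lands with bottom-row=4; cleared 0 line(s) (total 0); column heights now [0 0 7 6 4 6], max=7
Drop 5: T rot1 at col 1 lands with bottom-row=6; cleared 0 line(s) (total 0); column heights now [0 9 8 6 4 6], max=9

Answer: .#....
.##...
.##...
..##.#
...#.#
...###
...###
....##
....##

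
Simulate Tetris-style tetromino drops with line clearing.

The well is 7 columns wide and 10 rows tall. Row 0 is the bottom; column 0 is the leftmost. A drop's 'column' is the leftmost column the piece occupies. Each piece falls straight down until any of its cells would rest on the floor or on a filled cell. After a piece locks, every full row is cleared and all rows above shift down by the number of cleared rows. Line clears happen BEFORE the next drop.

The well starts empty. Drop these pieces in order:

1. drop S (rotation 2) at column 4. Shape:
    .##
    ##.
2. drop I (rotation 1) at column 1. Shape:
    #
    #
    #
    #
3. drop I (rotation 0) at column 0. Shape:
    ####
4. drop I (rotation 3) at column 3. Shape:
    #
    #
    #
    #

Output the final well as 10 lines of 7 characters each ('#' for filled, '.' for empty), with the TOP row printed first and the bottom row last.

Answer: .......
...#...
...#...
...#...
...#...
####...
.#.....
.#.....
.#...##
.#..##.

Derivation:
Drop 1: S rot2 at col 4 lands with bottom-row=0; cleared 0 line(s) (total 0); column heights now [0 0 0 0 1 2 2], max=2
Drop 2: I rot1 at col 1 lands with bottom-row=0; cleared 0 line(s) (total 0); column heights now [0 4 0 0 1 2 2], max=4
Drop 3: I rot0 at col 0 lands with bottom-row=4; cleared 0 line(s) (total 0); column heights now [5 5 5 5 1 2 2], max=5
Drop 4: I rot3 at col 3 lands with bottom-row=5; cleared 0 line(s) (total 0); column heights now [5 5 5 9 1 2 2], max=9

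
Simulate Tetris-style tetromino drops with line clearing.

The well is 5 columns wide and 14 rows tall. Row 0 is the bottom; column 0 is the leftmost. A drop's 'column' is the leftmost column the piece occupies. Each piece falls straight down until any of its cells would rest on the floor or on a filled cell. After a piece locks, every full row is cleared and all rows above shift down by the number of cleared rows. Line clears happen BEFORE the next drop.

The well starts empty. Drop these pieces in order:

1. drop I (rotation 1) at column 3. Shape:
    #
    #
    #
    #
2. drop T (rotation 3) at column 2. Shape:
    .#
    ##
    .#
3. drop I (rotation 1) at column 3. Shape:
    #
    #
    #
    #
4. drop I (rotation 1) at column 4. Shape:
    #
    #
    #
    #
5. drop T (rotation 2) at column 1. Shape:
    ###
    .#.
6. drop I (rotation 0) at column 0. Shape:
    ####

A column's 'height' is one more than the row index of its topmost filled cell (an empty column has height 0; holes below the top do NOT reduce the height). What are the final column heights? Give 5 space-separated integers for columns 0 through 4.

Drop 1: I rot1 at col 3 lands with bottom-row=0; cleared 0 line(s) (total 0); column heights now [0 0 0 4 0], max=4
Drop 2: T rot3 at col 2 lands with bottom-row=4; cleared 0 line(s) (total 0); column heights now [0 0 6 7 0], max=7
Drop 3: I rot1 at col 3 lands with bottom-row=7; cleared 0 line(s) (total 0); column heights now [0 0 6 11 0], max=11
Drop 4: I rot1 at col 4 lands with bottom-row=0; cleared 0 line(s) (total 0); column heights now [0 0 6 11 4], max=11
Drop 5: T rot2 at col 1 lands with bottom-row=10; cleared 0 line(s) (total 0); column heights now [0 12 12 12 4], max=12
Drop 6: I rot0 at col 0 lands with bottom-row=12; cleared 0 line(s) (total 0); column heights now [13 13 13 13 4], max=13

Answer: 13 13 13 13 4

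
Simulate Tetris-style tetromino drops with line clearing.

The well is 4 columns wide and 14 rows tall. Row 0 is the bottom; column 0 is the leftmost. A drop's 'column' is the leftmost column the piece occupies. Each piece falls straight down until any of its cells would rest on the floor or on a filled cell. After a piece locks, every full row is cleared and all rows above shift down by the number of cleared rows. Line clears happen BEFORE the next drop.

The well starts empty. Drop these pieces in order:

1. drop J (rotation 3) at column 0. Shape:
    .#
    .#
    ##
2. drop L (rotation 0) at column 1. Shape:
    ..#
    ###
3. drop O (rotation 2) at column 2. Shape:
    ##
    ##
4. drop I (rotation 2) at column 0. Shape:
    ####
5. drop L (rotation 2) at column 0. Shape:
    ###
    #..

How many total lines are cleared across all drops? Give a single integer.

Drop 1: J rot3 at col 0 lands with bottom-row=0; cleared 0 line(s) (total 0); column heights now [1 3 0 0], max=3
Drop 2: L rot0 at col 1 lands with bottom-row=3; cleared 0 line(s) (total 0); column heights now [1 4 4 5], max=5
Drop 3: O rot2 at col 2 lands with bottom-row=5; cleared 0 line(s) (total 0); column heights now [1 4 7 7], max=7
Drop 4: I rot2 at col 0 lands with bottom-row=7; cleared 1 line(s) (total 1); column heights now [1 4 7 7], max=7
Drop 5: L rot2 at col 0 lands with bottom-row=6; cleared 0 line(s) (total 1); column heights now [8 8 8 7], max=8

Answer: 1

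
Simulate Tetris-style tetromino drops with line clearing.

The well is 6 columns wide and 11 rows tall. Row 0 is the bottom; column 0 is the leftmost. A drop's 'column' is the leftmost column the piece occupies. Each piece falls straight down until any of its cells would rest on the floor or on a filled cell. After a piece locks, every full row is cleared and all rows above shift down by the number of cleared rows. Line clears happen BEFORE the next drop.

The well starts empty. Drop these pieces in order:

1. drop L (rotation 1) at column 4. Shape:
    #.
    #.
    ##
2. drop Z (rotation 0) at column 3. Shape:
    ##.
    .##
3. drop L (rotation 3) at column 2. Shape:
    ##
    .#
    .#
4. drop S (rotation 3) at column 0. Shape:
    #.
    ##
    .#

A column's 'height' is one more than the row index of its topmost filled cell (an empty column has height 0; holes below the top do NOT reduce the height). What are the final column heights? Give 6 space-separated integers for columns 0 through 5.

Answer: 3 2 8 8 5 4

Derivation:
Drop 1: L rot1 at col 4 lands with bottom-row=0; cleared 0 line(s) (total 0); column heights now [0 0 0 0 3 1], max=3
Drop 2: Z rot0 at col 3 lands with bottom-row=3; cleared 0 line(s) (total 0); column heights now [0 0 0 5 5 4], max=5
Drop 3: L rot3 at col 2 lands with bottom-row=5; cleared 0 line(s) (total 0); column heights now [0 0 8 8 5 4], max=8
Drop 4: S rot3 at col 0 lands with bottom-row=0; cleared 0 line(s) (total 0); column heights now [3 2 8 8 5 4], max=8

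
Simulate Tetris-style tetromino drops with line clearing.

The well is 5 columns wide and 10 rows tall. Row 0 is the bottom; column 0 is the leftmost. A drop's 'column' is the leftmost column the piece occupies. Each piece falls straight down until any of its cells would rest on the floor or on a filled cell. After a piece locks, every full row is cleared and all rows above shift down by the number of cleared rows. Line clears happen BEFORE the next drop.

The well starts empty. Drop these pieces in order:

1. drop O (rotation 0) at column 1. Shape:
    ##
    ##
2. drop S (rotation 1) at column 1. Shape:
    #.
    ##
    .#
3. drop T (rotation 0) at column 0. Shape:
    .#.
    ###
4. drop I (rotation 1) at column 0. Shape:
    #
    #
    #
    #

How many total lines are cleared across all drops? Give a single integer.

Answer: 0

Derivation:
Drop 1: O rot0 at col 1 lands with bottom-row=0; cleared 0 line(s) (total 0); column heights now [0 2 2 0 0], max=2
Drop 2: S rot1 at col 1 lands with bottom-row=2; cleared 0 line(s) (total 0); column heights now [0 5 4 0 0], max=5
Drop 3: T rot0 at col 0 lands with bottom-row=5; cleared 0 line(s) (total 0); column heights now [6 7 6 0 0], max=7
Drop 4: I rot1 at col 0 lands with bottom-row=6; cleared 0 line(s) (total 0); column heights now [10 7 6 0 0], max=10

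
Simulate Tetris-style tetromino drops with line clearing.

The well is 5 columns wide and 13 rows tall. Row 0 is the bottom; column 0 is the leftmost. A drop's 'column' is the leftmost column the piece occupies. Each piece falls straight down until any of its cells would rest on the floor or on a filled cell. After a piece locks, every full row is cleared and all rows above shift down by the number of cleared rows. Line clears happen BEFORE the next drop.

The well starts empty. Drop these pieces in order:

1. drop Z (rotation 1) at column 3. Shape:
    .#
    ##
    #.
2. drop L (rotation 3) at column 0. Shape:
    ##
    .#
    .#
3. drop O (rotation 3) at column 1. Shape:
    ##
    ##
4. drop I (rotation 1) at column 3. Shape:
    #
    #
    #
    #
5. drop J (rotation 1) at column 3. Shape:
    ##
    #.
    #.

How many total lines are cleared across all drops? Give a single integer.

Answer: 0

Derivation:
Drop 1: Z rot1 at col 3 lands with bottom-row=0; cleared 0 line(s) (total 0); column heights now [0 0 0 2 3], max=3
Drop 2: L rot3 at col 0 lands with bottom-row=0; cleared 0 line(s) (total 0); column heights now [3 3 0 2 3], max=3
Drop 3: O rot3 at col 1 lands with bottom-row=3; cleared 0 line(s) (total 0); column heights now [3 5 5 2 3], max=5
Drop 4: I rot1 at col 3 lands with bottom-row=2; cleared 0 line(s) (total 0); column heights now [3 5 5 6 3], max=6
Drop 5: J rot1 at col 3 lands with bottom-row=6; cleared 0 line(s) (total 0); column heights now [3 5 5 9 9], max=9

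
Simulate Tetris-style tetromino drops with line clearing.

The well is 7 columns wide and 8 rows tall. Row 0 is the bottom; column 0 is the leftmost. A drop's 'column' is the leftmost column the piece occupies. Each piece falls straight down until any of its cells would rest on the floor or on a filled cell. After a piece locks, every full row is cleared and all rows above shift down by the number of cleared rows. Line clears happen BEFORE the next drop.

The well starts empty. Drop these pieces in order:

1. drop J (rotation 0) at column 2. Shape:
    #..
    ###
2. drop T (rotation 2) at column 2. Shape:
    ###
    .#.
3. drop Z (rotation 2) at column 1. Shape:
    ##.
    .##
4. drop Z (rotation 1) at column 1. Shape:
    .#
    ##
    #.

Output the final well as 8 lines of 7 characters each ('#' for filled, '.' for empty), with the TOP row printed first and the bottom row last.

Answer: ..#....
.##....
.#.....
.##....
..##...
..###..
..##...
..###..

Derivation:
Drop 1: J rot0 at col 2 lands with bottom-row=0; cleared 0 line(s) (total 0); column heights now [0 0 2 1 1 0 0], max=2
Drop 2: T rot2 at col 2 lands with bottom-row=1; cleared 0 line(s) (total 0); column heights now [0 0 3 3 3 0 0], max=3
Drop 3: Z rot2 at col 1 lands with bottom-row=3; cleared 0 line(s) (total 0); column heights now [0 5 5 4 3 0 0], max=5
Drop 4: Z rot1 at col 1 lands with bottom-row=5; cleared 0 line(s) (total 0); column heights now [0 7 8 4 3 0 0], max=8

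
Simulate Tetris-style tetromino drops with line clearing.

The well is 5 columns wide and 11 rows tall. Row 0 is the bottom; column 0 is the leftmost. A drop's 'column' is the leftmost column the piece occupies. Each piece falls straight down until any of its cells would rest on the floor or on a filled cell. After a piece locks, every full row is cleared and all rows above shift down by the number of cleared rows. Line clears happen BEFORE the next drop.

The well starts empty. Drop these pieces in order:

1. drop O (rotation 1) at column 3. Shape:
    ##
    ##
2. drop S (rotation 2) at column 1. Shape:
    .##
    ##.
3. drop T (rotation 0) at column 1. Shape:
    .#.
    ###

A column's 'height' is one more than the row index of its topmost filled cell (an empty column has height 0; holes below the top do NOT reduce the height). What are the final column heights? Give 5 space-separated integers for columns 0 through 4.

Answer: 0 4 5 4 2

Derivation:
Drop 1: O rot1 at col 3 lands with bottom-row=0; cleared 0 line(s) (total 0); column heights now [0 0 0 2 2], max=2
Drop 2: S rot2 at col 1 lands with bottom-row=1; cleared 0 line(s) (total 0); column heights now [0 2 3 3 2], max=3
Drop 3: T rot0 at col 1 lands with bottom-row=3; cleared 0 line(s) (total 0); column heights now [0 4 5 4 2], max=5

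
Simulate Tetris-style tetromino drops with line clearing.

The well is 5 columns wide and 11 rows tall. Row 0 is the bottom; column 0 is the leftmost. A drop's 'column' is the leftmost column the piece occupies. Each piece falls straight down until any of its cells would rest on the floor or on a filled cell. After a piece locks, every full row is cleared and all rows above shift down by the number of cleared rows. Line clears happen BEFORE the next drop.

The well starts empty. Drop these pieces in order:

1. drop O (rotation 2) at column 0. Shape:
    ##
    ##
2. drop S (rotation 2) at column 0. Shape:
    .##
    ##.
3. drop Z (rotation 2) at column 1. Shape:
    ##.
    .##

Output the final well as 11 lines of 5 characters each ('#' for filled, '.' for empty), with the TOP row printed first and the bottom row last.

Drop 1: O rot2 at col 0 lands with bottom-row=0; cleared 0 line(s) (total 0); column heights now [2 2 0 0 0], max=2
Drop 2: S rot2 at col 0 lands with bottom-row=2; cleared 0 line(s) (total 0); column heights now [3 4 4 0 0], max=4
Drop 3: Z rot2 at col 1 lands with bottom-row=4; cleared 0 line(s) (total 0); column heights now [3 6 6 5 0], max=6

Answer: .....
.....
.....
.....
.....
.##..
..##.
.##..
##...
##...
##...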